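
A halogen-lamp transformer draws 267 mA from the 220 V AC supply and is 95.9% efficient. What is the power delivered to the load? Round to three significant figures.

P_in = V_in I_in = 220 × 0.267 = 58.740 W.
P_out = η P_in = 0.959 × 58.740 = 56.3 W.

P_out ≈ 56.3 W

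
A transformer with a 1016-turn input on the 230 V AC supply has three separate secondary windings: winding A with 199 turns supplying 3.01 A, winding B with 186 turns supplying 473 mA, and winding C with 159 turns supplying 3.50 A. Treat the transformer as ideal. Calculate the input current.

I_in ≈ 1.22 A

V_A = 230 × 199/1016 = 45.049 V; V_B = 230 × 186/1016 = 42.106 V; V_C = 230 × 159/1016 = 35.994 V.
P_out = V_A I_A + V_B I_B + V_C I_C = 45.049×3.01 + 42.106×0.473 + 35.994×3.50 = 135.60 + 19.916 + 125.98 = 281.49 W.
Ideal ⇒ P_in = P_out, so I_in = P_out/V_in = 281.49/230 = 1.22 A.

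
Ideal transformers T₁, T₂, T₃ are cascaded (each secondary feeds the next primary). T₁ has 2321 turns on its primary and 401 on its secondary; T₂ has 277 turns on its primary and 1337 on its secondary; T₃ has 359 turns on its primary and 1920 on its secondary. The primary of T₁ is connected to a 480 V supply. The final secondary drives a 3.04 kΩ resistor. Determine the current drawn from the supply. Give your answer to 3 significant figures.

After T₁: V = 480.00 × 401/2321 = 82.930 V.
After T₂: V = 82.930 × 1337/277 = 400.28 V.
After T₃: V = 400.28 × 1920/359 = 2140.8 V.
I_load = 2140.8/3040 = 0.70420 A, so P_out = 2140.8 × 0.70420 = 1507.5 W.
All ideal ⇒ P_in = P_out, so I_supply = 1507.5/480 = 3.14 A.

I_supply ≈ 3.14 A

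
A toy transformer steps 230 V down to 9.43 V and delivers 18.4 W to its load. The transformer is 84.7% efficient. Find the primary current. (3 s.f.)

P_in = P_out/η = 18.4/0.847 = 21.724 W.
I_p = P_in/V_p = 21.724/230 = 0.0945 A.

I_p ≈ 0.0945 A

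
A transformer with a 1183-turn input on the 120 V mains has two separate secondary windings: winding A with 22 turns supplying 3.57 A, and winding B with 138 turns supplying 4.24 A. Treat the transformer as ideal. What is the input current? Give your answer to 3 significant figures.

I_in ≈ 0.561 A

V_A = 120 × 22/1183 = 2.2316 V; V_B = 120 × 138/1183 = 13.998 V.
P_out = V_A I_A + V_B I_B = 2.2316×3.57 + 13.998×4.24 = 7.9669 + 59.353 = 67.320 W.
Ideal ⇒ P_in = P_out, so I_in = P_out/V_in = 67.320/120 = 0.561 A.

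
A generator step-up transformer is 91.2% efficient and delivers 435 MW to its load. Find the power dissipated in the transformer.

P_loss ≈ 4.20×10^7 W

P_in = P_out/η = 4.35×10^8/0.912 = 4.76974×10^8 W.
P_loss = P_in − P_out = 4.76974×10^8 − 4.35×10^8 = 4.20×10^7 W.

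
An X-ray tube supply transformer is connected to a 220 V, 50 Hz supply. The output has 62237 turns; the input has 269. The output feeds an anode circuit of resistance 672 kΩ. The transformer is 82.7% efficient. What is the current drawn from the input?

V_out = 220 × 62237/269 = 50900 V.
I_out = V_out/R = 50900/672000 = 0.075744 A.
P_out = V_out I_out = 50900 × 0.075744 = 3855.4 W.
P_in = P_out/η = 3855.4/0.827 = 4661.9 W.
I_in = P_in/V_in = 4661.9/220 = 21.2 A.

I_in ≈ 21.2 A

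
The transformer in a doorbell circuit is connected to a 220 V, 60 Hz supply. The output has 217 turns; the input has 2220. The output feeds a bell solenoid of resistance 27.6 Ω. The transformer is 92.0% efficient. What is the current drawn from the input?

V_out = 220 × 217/2220 = 21.505 V.
I_out = V_out/R = 21.505/27.6 = 0.77915 A.
P_out = V_out I_out = 21.505 × 0.77915 = 16.755 W.
P_in = P_out/η = 16.755/0.920 = 18.212 W.
I_in = P_in/V_in = 18.212/220 = 0.0828 A.

I_in ≈ 0.0828 A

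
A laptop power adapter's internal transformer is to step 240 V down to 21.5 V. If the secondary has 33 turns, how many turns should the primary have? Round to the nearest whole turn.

N_p = 368 turns

N_p/N_s = V_p/V_s, so N_p = 33 × 240/21.5 = 368.4 ≈ 368 turns.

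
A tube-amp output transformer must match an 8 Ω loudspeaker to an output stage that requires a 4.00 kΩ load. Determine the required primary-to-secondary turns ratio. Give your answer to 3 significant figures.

Z_p/Z_s = (N_p/N_s)², so N_p/N_s = √(4000/8) = √500 = 22.4.

N_p/N_s ≈ 22.4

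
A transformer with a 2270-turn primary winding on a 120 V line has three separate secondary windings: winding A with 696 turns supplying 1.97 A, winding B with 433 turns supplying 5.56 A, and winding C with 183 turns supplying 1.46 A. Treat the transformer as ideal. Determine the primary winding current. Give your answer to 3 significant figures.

I_p ≈ 1.78 A

V_A = 120 × 696/2270 = 36.793 V; V_B = 120 × 433/2270 = 22.890 V; V_C = 120 × 183/2270 = 9.6740 V.
P_out = V_A I_A + V_B I_B + V_C I_C = 36.793×1.97 + 22.890×5.56 + 9.6740×1.46 = 72.482 + 127.27 + 14.124 = 213.87 W.
Ideal ⇒ P_in = P_out, so I_p = P_out/V_p = 213.87/120 = 1.78 A.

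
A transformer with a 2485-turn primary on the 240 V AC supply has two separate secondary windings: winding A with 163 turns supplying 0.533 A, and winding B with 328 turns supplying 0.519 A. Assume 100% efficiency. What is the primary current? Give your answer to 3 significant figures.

I_p ≈ 0.103 A

V_A = 240 × 163/2485 = 15.742 V; V_B = 240 × 328/2485 = 31.678 V.
P_out = V_A I_A + V_B I_B = 15.742×0.533 + 31.678×0.519 = 8.3907 + 16.441 = 24.832 W.
Ideal ⇒ P_in = P_out, so I_p = P_out/V_p = 24.832/240 = 0.103 A.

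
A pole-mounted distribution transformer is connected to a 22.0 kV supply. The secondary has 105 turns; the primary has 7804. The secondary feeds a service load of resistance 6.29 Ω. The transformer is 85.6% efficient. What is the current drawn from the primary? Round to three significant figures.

I_p ≈ 0.740 A

V_s = 22000 × 105/7804 = 296.00 V.
I_s = V_s/R = 296.00/6.29 = 47.059 A.
P_out = V_s I_s = 296.00 × 47.059 = 13930 W.
P_in = P_out/η = 13930/0.856 = 16273 W.
I_p = P_in/V_p = 16273/22000 = 0.740 A.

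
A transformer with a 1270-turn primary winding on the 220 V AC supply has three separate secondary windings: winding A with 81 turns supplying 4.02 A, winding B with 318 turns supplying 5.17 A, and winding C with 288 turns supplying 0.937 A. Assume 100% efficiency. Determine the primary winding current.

I_p ≈ 1.76 A

V_A = 220 × 81/1270 = 14.031 V; V_B = 220 × 318/1270 = 55.087 V; V_C = 220 × 288/1270 = 49.890 V.
P_out = V_A I_A + V_B I_B + V_C I_C = 14.031×4.02 + 55.087×5.17 + 49.890×0.937 = 56.407 + 284.80 + 46.747 = 387.95 W.
Ideal ⇒ P_in = P_out, so I_p = P_out/V_p = 387.95/220 = 1.76 A.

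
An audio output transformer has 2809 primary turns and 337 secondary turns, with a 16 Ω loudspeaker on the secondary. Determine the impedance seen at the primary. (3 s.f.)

Z_p ≈ 1110 Ω

Z_p = (N_p/N_s)² × Z_s = (2809/337)² × 16 = 1110 Ω.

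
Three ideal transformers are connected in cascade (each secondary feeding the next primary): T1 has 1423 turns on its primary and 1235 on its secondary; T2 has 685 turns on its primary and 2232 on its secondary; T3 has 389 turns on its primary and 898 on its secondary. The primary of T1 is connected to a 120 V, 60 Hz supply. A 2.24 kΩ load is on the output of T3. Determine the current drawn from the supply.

Secondary of T1: V = 120.00 × 1235/1423 = 104.15 V.
Secondary of T2: V = 104.15 × 2232/685 = 339.35 V.
Secondary of T3: V = 339.35 × 898/389 = 783.38 V.
I_load = 783.38/2240 = 0.34972 A, so P_out = 783.38 × 0.34972 = 273.97 W.
All ideal ⇒ P_in = P_out, so I_supply = 273.97/120 = 2.28 A.

I_supply ≈ 2.28 A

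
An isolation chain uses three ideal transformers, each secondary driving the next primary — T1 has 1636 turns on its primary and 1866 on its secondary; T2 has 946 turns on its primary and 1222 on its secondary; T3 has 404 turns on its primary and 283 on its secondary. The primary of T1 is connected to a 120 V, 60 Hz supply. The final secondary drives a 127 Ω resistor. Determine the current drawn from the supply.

I_supply ≈ 1.01 A

Secondary of T1: V = 120.00 × 1866/1636 = 136.87 V.
Secondary of T2: V = 136.87 × 1222/946 = 176.80 V.
Secondary of T3: V = 176.80 × 283/404 = 123.85 V.
I_load = 123.85/127 = 0.97519 A, so P_out = 123.85 × 0.97519 = 120.78 W.
All ideal ⇒ P_in = P_out, so I_supply = 120.78/120 = 1.01 A.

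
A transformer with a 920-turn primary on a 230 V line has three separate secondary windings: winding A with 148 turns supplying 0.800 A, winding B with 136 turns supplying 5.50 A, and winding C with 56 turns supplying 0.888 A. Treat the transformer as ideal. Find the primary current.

I_p ≈ 0.996 A

V_A = 230 × 148/920 = 37.000 V; V_B = 230 × 136/920 = 34.000 V; V_C = 230 × 56/920 = 14.000 V.
P_out = V_A I_A + V_B I_B + V_C I_C = 37.000×0.800 + 34.000×5.50 + 14.000×0.888 = 29.600 + 187.00 + 12.432 = 229.03 W.
Ideal ⇒ P_in = P_out, so I_p = P_out/V_p = 229.03/230 = 0.996 A.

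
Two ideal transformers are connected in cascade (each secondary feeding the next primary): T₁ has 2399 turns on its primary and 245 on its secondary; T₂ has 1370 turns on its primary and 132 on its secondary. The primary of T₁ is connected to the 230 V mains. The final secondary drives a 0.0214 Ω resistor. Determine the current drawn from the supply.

Secondary of T₁: V = 230.00 × 245/2399 = 23.489 V.
Secondary of T₂: V = 23.489 × 132/1370 = 2.2632 V.
I_load = 2.2632/0.0214 = 105.76 A, so P_out = 2.2632 × 105.76 = 239.34 W.
All ideal ⇒ P_in = P_out, so I_supply = 239.34/230 = 1.04 A.

I_supply ≈ 1.04 A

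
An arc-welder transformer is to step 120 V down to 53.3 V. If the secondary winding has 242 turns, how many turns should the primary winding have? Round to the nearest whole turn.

N_p/N_s = V_p/V_s, so N_p = 242 × 120/53.3 = 544.8 ≈ 545 turns.

N_p = 545 turns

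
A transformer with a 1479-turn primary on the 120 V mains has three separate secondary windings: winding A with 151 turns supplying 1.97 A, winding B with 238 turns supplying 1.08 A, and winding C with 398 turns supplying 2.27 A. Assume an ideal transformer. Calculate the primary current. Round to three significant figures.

I_p ≈ 0.986 A

V_A = 120 × 151/1479 = 12.252 V; V_B = 120 × 238/1479 = 19.310 V; V_C = 120 × 398/1479 = 32.292 V.
P_out = V_A I_A + V_B I_B + V_C I_C = 12.252×1.97 + 19.310×1.08 + 32.292×2.27 = 24.135 + 20.855 + 73.303 = 118.29 W.
Ideal ⇒ P_in = P_out, so I_p = P_out/V_p = 118.29/120 = 0.986 A.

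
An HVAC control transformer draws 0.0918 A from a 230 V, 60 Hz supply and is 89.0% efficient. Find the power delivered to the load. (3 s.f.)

P_in = V_p I_p = 230 × 0.0918 = 21.114 W.
P_out = η P_in = 0.890 × 21.114 = 18.8 W.

P_out ≈ 18.8 W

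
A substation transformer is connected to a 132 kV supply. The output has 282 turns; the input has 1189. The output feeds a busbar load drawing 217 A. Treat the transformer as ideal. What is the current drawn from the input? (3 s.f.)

For an ideal transformer I_in N_in = I_out N_out, so I_in = 217 × 282/1189 = 51.5 A.

I_in ≈ 51.5 A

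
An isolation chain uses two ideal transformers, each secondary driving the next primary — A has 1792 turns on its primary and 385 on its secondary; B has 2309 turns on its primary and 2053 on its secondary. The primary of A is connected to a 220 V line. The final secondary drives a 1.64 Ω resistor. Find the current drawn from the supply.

I_supply ≈ 4.90 A

After A: V = 220.00 × 385/1792 = 47.266 V.
After B: V = 47.266 × 2053/2309 = 42.025 V.
I_load = 42.025/1.64 = 25.625 A, so P_out = 42.025 × 25.625 = 1076.9 W.
All ideal ⇒ P_in = P_out, so I_supply = 1076.9/220 = 4.90 A.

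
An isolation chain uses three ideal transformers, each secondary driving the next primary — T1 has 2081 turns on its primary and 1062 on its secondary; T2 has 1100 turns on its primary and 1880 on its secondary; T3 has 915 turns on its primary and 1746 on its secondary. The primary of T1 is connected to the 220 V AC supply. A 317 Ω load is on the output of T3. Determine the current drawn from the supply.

After T1: V = 220.00 × 1062/2081 = 112.27 V.
After T2: V = 112.27 × 1880/1100 = 191.88 V.
After T3: V = 191.88 × 1746/915 = 366.15 V.
I_load = 366.15/317 = 1.1551 A, so P_out = 366.15 × 1.1551 = 422.93 W.
All ideal ⇒ P_in = P_out, so I_supply = 422.93/220 = 1.92 A.

I_supply ≈ 1.92 A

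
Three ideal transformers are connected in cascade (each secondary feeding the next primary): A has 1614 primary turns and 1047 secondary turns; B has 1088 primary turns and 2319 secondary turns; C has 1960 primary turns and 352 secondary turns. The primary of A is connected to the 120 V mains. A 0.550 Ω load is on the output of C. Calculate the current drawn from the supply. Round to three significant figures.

After A: V = 120.00 × 1047/1614 = 77.844 V.
After B: V = 77.844 × 2319/1088 = 165.92 V.
After C: V = 165.92 × 352/1960 = 29.798 V.
I_load = 29.798/0.550 = 54.178 A, so P_out = 29.798 × 54.178 = 1614.4 W.
All ideal ⇒ P_in = P_out, so I_supply = 1614.4/120 = 13.5 A.

I_supply ≈ 13.5 A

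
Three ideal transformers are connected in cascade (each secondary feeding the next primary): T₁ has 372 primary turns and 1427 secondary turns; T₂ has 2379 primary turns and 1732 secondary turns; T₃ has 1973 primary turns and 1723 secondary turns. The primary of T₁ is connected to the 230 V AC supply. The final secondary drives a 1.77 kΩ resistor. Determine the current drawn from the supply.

I_supply ≈ 0.773 A

Secondary of T₁: V = 230.00 × 1427/372 = 882.28 V.
Secondary of T₂: V = 882.28 × 1732/2379 = 642.34 V.
Secondary of T₃: V = 642.34 × 1723/1973 = 560.95 V.
I_load = 560.95/1770 = 0.31692 A, so P_out = 560.95 × 0.31692 = 177.77 W.
All ideal ⇒ P_in = P_out, so I_supply = 177.77/230 = 0.773 A.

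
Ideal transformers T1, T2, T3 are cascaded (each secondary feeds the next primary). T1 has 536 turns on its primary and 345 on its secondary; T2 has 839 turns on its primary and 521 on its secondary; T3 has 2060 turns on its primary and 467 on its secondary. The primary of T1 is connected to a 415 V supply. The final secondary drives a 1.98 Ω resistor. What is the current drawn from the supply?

After T1: V = 415.00 × 345/536 = 267.12 V.
After T2: V = 267.12 × 521/839 = 165.87 V.
After T3: V = 165.87 × 467/2060 = 37.603 V.
I_load = 37.603/1.98 = 18.992 A, so P_out = 37.603 × 18.992 = 714.15 W.
All ideal ⇒ P_in = P_out, so I_supply = 714.15/415 = 1.72 A.

I_supply ≈ 1.72 A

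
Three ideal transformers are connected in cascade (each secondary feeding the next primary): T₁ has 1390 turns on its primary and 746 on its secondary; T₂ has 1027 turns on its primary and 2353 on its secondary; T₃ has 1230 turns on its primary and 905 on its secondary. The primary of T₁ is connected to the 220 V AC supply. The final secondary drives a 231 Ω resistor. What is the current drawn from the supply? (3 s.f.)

After T₁: V = 220.00 × 746/1390 = 118.07 V.
After T₂: V = 118.07 × 2353/1027 = 270.52 V.
After T₃: V = 270.52 × 905/1230 = 199.04 V.
I_load = 199.04/231 = 0.86165 A, so P_out = 199.04 × 0.86165 = 171.50 W.
All ideal ⇒ P_in = P_out, so I_supply = 171.50/220 = 0.780 A.

I_supply ≈ 0.780 A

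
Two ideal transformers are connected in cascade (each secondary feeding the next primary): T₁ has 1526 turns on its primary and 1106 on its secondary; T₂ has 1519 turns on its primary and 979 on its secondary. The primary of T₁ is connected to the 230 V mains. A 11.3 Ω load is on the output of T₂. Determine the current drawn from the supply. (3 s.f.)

After T₁: V = 230.00 × 1106/1526 = 166.70 V.
After T₂: V = 166.70 × 979/1519 = 107.44 V.
I_load = 107.44/11.3 = 9.5077 A, so P_out = 107.44 × 9.5077 = 1021.5 W.
All ideal ⇒ P_in = P_out, so I_supply = 1021.5/230 = 4.44 A.

I_supply ≈ 4.44 A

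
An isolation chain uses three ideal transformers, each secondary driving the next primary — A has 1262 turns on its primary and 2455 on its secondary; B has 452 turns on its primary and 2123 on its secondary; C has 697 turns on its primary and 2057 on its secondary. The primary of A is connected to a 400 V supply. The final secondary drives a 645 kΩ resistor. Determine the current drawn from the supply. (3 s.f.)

After A: V = 400.00 × 2455/1262 = 778.13 V.
After B: V = 778.13 × 2123/452 = 3654.8 V.
After C: V = 3654.8 × 2057/697 = 10786 V.
I_load = 10786/645000 = 0.016723 A, so P_out = 10786 × 0.016723 = 180.37 W.
All ideal ⇒ P_in = P_out, so I_supply = 180.37/400 = 0.451 A.

I_supply ≈ 0.451 A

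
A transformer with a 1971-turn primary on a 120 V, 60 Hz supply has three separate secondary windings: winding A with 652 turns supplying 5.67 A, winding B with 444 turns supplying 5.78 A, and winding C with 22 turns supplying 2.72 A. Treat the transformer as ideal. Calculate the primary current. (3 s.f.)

V_A = 120 × 652/1971 = 39.696 V; V_B = 120 × 444/1971 = 27.032 V; V_C = 120 × 22/1971 = 1.3394 V.
P_out = V_A I_A + V_B I_B + V_C I_C = 39.696×5.67 + 27.032×5.78 + 1.3394×2.72 = 225.07 + 156.24 + 3.6432 = 384.96 W.
Ideal ⇒ P_in = P_out, so I_p = P_out/V_p = 384.96/120 = 3.21 A.

I_p ≈ 3.21 A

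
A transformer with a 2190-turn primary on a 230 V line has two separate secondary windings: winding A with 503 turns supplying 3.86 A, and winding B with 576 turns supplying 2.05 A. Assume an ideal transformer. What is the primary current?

I_p ≈ 1.43 A

V_A = 230 × 503/2190 = 52.826 V; V_B = 230 × 576/2190 = 60.493 V.
P_out = V_A I_A + V_B I_B = 52.826×3.86 + 60.493×2.05 = 203.91 + 124.01 = 327.92 W.
Ideal ⇒ P_in = P_out, so I_p = P_out/V_p = 327.92/230 = 1.43 A.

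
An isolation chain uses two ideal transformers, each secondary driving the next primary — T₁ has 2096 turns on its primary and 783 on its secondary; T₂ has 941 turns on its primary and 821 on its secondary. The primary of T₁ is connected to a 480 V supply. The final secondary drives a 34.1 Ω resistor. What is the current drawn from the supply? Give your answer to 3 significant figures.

I_supply ≈ 1.50 A

After T₁: V = 480.00 × 783/2096 = 179.31 V.
After T₂: V = 179.31 × 821/941 = 156.45 V.
I_load = 156.45/34.1 = 4.5879 A, so P_out = 156.45 × 4.5879 = 717.75 W.
All ideal ⇒ P_in = P_out, so I_supply = 717.75/480 = 1.50 A.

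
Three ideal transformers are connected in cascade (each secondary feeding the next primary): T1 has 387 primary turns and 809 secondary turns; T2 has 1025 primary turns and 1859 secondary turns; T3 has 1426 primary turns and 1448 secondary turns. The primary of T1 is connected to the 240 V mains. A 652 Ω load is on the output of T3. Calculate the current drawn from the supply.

After T1: V = 240.00 × 809/387 = 501.71 V.
After T2: V = 501.71 × 1859/1025 = 909.92 V.
After T3: V = 909.92 × 1448/1426 = 923.96 V.
I_load = 923.96/652 = 1.4171 A, so P_out = 923.96 × 1.4171 = 1309.4 W.
All ideal ⇒ P_in = P_out, so I_supply = 1309.4/240 = 5.46 A.

I_supply ≈ 5.46 A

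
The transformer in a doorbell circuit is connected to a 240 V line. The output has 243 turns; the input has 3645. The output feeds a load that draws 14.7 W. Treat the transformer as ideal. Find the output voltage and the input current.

V_out = V_in × N_out/N_in = 240 × 243/3645 = 16.000 V.
I_out = P/V_out = 14.7/16.000 = 0.91875 A.
I_in = I_out × N_out/N_in = 0.91875 × 243/3645 = 0.0612 A.

V_out ≈ 16.0 V, I_in ≈ 0.0612 A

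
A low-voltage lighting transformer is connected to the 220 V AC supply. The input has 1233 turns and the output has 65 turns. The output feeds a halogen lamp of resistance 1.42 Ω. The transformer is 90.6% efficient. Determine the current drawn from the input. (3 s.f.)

I_in ≈ 0.475 A

V_out = 220 × 65/1233 = 11.598 V.
I_out = V_out/R = 11.598/1.42 = 8.1674 A.
P_out = V_out I_out = 11.598 × 8.1674 = 94.723 W.
P_in = P_out/η = 94.723/0.906 = 104.55 W.
I_in = P_in/V_in = 104.55/220 = 0.475 A.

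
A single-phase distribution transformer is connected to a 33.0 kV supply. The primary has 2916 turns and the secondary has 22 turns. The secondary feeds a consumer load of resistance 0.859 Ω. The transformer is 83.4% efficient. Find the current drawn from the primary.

V_s = 33000 × 22/2916 = 248.97 V.
I_s = V_s/R = 248.97/0.859 = 289.84 A.
P_out = V_s I_s = 248.97 × 289.84 = 72161 W.
P_in = P_out/η = 72161/0.834 = 86524 W.
I_p = P_in/V_p = 86524/33000 = 2.62 A.

I_p ≈ 2.62 A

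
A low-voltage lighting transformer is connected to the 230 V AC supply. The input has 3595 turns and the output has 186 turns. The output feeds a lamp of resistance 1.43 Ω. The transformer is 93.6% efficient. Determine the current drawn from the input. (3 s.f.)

V_out = 230 × 186/3595 = 11.900 V.
I_out = V_out/R = 11.900/1.43 = 8.3216 A.
P_out = V_out I_out = 11.900 × 8.3216 = 99.026 W.
P_in = P_out/η = 99.026/0.936 = 105.80 W.
I_in = P_in/V_in = 105.80/230 = 0.460 A.

I_in ≈ 0.460 A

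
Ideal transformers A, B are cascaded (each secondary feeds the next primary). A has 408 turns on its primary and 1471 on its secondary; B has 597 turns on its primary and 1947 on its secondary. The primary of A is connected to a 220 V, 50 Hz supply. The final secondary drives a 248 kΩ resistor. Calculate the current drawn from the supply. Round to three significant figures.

Secondary of A: V = 220.00 × 1471/408 = 793.19 V.
Secondary of B: V = 793.19 × 1947/597 = 2586.8 V.
I_load = 2586.8/248000 = 0.010431 A, so P_out = 2586.8 × 0.010431 = 26.982 W.
All ideal ⇒ P_in = P_out, so I_supply = 26.982/220 = 0.123 A.

I_supply ≈ 0.123 A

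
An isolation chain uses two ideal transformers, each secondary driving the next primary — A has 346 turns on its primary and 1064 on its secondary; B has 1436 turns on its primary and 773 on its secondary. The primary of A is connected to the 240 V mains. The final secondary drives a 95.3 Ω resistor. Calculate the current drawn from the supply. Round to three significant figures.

After A: V = 240.00 × 1064/346 = 738.03 V.
After B: V = 738.03 × 773/1436 = 397.28 V.
I_load = 397.28/95.3 = 4.1688 A, so P_out = 397.28 × 4.1688 = 1656.2 W.
All ideal ⇒ P_in = P_out, so I_supply = 1656.2/240 = 6.90 A.

I_supply ≈ 6.90 A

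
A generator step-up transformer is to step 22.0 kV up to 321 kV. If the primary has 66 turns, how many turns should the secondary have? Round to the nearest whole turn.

N_s = 963 turns

N_s/N_p = V_s/V_p, so N_s = 66 × 321000/22000 = 963.0 ≈ 963 turns.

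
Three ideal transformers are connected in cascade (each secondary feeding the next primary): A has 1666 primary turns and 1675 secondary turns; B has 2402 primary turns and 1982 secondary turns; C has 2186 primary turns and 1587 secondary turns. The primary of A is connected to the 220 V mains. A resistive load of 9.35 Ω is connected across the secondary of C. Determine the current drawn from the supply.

I_supply ≈ 8.54 A

After A: V = 220.00 × 1675/1666 = 221.19 V.
After B: V = 221.19 × 1982/2402 = 182.51 V.
After C: V = 182.51 × 1587/2186 = 132.50 V.
I_load = 132.50/9.35 = 14.171 A, so P_out = 132.50 × 14.171 = 1877.7 W.
All ideal ⇒ P_in = P_out, so I_supply = 1877.7/220 = 8.54 A.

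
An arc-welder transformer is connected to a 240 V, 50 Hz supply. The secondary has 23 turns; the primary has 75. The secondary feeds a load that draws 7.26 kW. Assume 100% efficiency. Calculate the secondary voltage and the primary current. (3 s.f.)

V_s = V_p × N_s/N_p = 240 × 23/75 = 73.600 V.
I_s = P/V_s = 7260/73.600 = 98.641 A.
I_p = I_s × N_s/N_p = 98.641 × 23/75 = 30.2 A.

V_s ≈ 73.6 V, I_p ≈ 30.2 A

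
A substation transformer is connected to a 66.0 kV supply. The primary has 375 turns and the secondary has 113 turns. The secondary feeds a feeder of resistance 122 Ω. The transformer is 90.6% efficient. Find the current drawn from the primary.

V_s = 66000 × 113/375 = 19888 V.
I_s = V_s/R = 19888/122 = 163.02 A.
P_out = V_s I_s = 19888 × 163.02 = 3.2421×10^6 W.
P_in = P_out/η = 3.2421×10^6/0.906 = 3.5784×10^6 W.
I_p = P_in/V_p = 3.5784×10^6/66000 = 54.2 A.

I_p ≈ 54.2 A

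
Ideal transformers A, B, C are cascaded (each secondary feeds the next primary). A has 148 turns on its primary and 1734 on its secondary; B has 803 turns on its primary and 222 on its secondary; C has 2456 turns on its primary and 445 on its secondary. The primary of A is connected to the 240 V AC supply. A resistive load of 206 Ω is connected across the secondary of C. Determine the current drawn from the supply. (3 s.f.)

Secondary of A: V = 240.00 × 1734/148 = 2811.9 V.
Secondary of B: V = 2811.9 × 222/803 = 777.38 V.
Secondary of C: V = 777.38 × 445/2456 = 140.85 V.
I_load = 140.85/206 = 0.68375 A, so P_out = 140.85 × 0.68375 = 96.309 W.
All ideal ⇒ P_in = P_out, so I_supply = 96.309/240 = 0.401 A.

I_supply ≈ 0.401 A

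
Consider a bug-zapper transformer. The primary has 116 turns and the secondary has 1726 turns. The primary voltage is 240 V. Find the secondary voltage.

V_s ≈ 3570 V

V_s/V_p = N_s/N_p, so V_s = 240 × 1726/116 = 3570 V.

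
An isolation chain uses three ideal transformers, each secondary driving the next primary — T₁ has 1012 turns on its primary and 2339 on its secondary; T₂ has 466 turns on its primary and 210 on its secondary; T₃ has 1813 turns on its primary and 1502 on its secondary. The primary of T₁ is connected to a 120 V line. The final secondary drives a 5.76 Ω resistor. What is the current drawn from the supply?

Secondary of T₁: V = 120.00 × 2339/1012 = 277.35 V.
Secondary of T₂: V = 277.35 × 210/466 = 124.99 V.
Secondary of T₃: V = 124.99 × 1502/1813 = 103.55 V.
I_load = 103.55/5.76 = 17.977 A, so P_out = 103.55 × 17.977 = 1861.4 W.
All ideal ⇒ P_in = P_out, so I_supply = 1861.4/120 = 15.5 A.

I_supply ≈ 15.5 A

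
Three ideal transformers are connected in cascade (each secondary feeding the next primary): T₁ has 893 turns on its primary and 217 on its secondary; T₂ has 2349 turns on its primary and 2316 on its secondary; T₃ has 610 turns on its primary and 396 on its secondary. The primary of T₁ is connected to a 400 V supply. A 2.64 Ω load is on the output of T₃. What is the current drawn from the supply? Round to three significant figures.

Secondary of T₁: V = 400.00 × 217/893 = 97.200 V.
Secondary of T₂: V = 97.200 × 2316/2349 = 95.835 V.
Secondary of T₃: V = 95.835 × 396/610 = 62.214 V.
I_load = 62.214/2.64 = 23.566 A, so P_out = 62.214 × 23.566 = 1466.1 W.
All ideal ⇒ P_in = P_out, so I_supply = 1466.1/400 = 3.67 A.

I_supply ≈ 3.67 A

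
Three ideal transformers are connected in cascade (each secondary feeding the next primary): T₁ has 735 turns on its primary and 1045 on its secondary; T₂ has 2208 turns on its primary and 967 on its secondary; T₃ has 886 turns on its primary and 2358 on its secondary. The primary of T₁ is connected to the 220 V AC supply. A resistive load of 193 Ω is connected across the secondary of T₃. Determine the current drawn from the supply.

Secondary of T₁: V = 220.00 × 1045/735 = 312.79 V.
Secondary of T₂: V = 312.79 × 967/2208 = 136.99 V.
Secondary of T₃: V = 136.99 × 2358/886 = 364.58 V.
I_load = 364.58/193 = 1.8890 A, so P_out = 364.58 × 1.8890 = 688.69 W.
All ideal ⇒ P_in = P_out, so I_supply = 688.69/220 = 3.13 A.

I_supply ≈ 3.13 A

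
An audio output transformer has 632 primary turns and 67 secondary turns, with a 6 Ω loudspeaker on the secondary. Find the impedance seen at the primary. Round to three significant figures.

Z_p ≈ 534 Ω

Z_p = (N_p/N_s)² × Z_s = (632/67)² × 6 = 534 Ω.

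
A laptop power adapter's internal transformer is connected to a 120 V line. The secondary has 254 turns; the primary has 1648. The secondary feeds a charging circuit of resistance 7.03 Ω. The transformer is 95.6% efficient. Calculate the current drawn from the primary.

I_p ≈ 0.424 A

V_s = 120 × 254/1648 = 18.495 V.
I_s = V_s/R = 18.495/7.03 = 2.6309 A.
P_out = V_s I_s = 18.495 × 2.6309 = 48.659 W.
P_in = P_out/η = 48.659/0.956 = 50.898 W.
I_p = P_in/V_p = 50.898/120 = 0.424 A.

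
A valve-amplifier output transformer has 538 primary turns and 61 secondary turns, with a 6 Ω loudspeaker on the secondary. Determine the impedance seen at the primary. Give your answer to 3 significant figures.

Z_p ≈ 467 Ω

Z_p = (N_p/N_s)² × Z_s = (538/61)² × 6 = 467 Ω.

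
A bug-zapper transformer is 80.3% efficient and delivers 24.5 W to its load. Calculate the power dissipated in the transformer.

P_loss ≈ 6.01 W

P_in = P_out/η = 24.5/0.803 = 30.5106 W.
P_loss = P_in − P_out = 30.5106 − 24.5 = 6.01 W.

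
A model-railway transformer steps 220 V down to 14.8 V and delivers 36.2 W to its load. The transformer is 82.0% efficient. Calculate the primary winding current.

P_in = P_out/η = 36.2/0.820 = 44.146 W.
I_p = P_in/V_p = 44.146/220 = 0.201 A.

I_p ≈ 0.201 A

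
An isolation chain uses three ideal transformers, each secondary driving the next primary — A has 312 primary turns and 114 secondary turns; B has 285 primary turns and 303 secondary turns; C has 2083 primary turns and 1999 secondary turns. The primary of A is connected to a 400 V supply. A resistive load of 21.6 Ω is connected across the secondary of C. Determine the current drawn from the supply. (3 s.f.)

I_supply ≈ 2.57 A

Secondary of A: V = 400.00 × 114/312 = 146.15 V.
Secondary of B: V = 146.15 × 303/285 = 155.38 V.
Secondary of C: V = 155.38 × 1999/2083 = 149.12 V.
I_load = 149.12/21.6 = 6.9036 A, so P_out = 149.12 × 6.9036 = 1029.5 W.
All ideal ⇒ P_in = P_out, so I_supply = 1029.5/400 = 2.57 A.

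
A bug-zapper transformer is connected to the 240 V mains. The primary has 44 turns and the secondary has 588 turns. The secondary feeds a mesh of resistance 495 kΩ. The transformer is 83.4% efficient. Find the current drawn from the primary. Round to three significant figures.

V_s = 240 × 588/44 = 3207.3 V.
I_s = V_s/R = 3207.3/495000 = 0.0064793 A.
P_out = V_s I_s = 3207.3 × 0.0064793 = 20.781 W.
P_in = P_out/η = 20.781/0.834 = 24.917 W.
I_p = P_in/V_p = 24.917/240 = 0.104 A.

I_p ≈ 0.104 A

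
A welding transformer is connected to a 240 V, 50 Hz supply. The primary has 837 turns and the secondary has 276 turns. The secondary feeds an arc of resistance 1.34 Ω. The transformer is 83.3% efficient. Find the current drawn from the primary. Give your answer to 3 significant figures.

V_s = 240 × 276/837 = 79.140 V.
I_s = V_s/R = 79.140/1.34 = 59.060 A.
P_out = V_s I_s = 79.140 × 59.060 = 4674.0 W.
P_in = P_out/η = 4674.0/0.833 = 5611.0 W.
I_p = P_in/V_p = 5611.0/240 = 23.4 A.

I_p ≈ 23.4 A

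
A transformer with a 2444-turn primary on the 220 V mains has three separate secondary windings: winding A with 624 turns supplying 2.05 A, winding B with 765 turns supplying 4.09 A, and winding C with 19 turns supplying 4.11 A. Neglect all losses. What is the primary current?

V_A = 220 × 624/2444 = 56.170 V; V_B = 220 × 765/2444 = 68.863 V; V_C = 220 × 19/2444 = 1.7103 V.
P_out = V_A I_A + V_B I_B + V_C I_C = 56.170×2.05 + 68.863×4.09 + 1.7103×4.11 = 115.15 + 281.65 + 7.0294 = 403.83 W.
Ideal ⇒ P_in = P_out, so I_p = P_out/V_p = 403.83/220 = 1.84 A.

I_p ≈ 1.84 A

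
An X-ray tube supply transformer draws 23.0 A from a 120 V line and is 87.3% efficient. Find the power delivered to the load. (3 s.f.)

P_out ≈ 2410 W

P_in = V_p I_p = 120 × 23.0 = 2760.0 W.
P_out = η P_in = 0.873 × 2760.0 = 2410 W.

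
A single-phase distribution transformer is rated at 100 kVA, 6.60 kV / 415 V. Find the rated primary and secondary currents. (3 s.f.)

I_p = S/V_p = 100000/6600 = 15.2 A.
I_s = S/V_s = 100000/415 = 241 A.

I_p ≈ 15.2 A, I_s ≈ 241 A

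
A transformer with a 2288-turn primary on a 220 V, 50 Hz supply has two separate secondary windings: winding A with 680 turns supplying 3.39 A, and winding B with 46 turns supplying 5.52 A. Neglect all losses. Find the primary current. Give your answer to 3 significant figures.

V_A = 220 × 680/2288 = 65.385 V; V_B = 220 × 46/2288 = 4.4231 V.
P_out = V_A I_A + V_B I_B = 65.385×3.39 + 4.4231×5.52 = 221.65 + 24.415 = 246.07 W.
Ideal ⇒ P_in = P_out, so I_p = P_out/V_p = 246.07/220 = 1.12 A.

I_p ≈ 1.12 A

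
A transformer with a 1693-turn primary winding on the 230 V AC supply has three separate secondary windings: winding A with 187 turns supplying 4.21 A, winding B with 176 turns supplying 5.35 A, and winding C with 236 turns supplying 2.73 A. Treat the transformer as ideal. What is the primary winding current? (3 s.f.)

I_p ≈ 1.40 A

V_A = 230 × 187/1693 = 25.405 V; V_B = 230 × 176/1693 = 23.910 V; V_C = 230 × 236/1693 = 32.061 V.
P_out = V_A I_A + V_B I_B + V_C I_C = 25.405×4.21 + 23.910×5.35 + 32.061×2.73 = 106.95 + 127.92 + 87.528 = 322.40 W.
Ideal ⇒ P_in = P_out, so I_p = P_out/V_p = 322.40/230 = 1.40 A.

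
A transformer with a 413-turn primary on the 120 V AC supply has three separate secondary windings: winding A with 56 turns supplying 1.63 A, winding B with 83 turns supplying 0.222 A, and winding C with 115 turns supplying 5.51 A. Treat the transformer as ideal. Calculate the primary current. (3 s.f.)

I_p ≈ 1.80 A

V_A = 120 × 56/413 = 16.271 V; V_B = 120 × 83/413 = 24.116 V; V_C = 120 × 115/413 = 33.414 V.
P_out = V_A I_A + V_B I_B + V_C I_C = 16.271×1.63 + 24.116×0.222 + 33.414×5.51 = 26.522 + 5.3538 + 184.11 = 215.99 W.
Ideal ⇒ P_in = P_out, so I_p = P_out/V_p = 215.99/120 = 1.80 A.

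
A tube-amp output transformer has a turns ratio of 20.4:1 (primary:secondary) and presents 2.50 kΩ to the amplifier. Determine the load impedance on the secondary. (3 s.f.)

Z_s = Z_p/(N_p/N_s)² = 2500/20.4² = 6.01 Ω.

Z_s ≈ 6.01 Ω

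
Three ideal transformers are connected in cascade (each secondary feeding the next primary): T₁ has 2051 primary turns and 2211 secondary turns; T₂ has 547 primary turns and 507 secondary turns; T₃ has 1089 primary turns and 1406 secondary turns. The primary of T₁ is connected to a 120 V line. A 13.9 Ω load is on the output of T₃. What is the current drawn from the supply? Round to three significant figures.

Secondary of T₁: V = 120.00 × 2211/2051 = 129.36 V.
Secondary of T₂: V = 129.36 × 507/547 = 119.90 V.
Secondary of T₃: V = 119.90 × 1406/1089 = 154.80 V.
I_load = 154.80/13.9 = 11.137 A, so P_out = 154.80 × 11.137 = 1724.1 W.
All ideal ⇒ P_in = P_out, so I_supply = 1724.1/120 = 14.4 A.

I_supply ≈ 14.4 A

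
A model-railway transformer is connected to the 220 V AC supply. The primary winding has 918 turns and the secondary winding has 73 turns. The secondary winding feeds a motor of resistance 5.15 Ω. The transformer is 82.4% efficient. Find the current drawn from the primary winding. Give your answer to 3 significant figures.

V_s = 220 × 73/918 = 17.495 V.
I_s = V_s/R = 17.495/5.15 = 3.3970 A.
P_out = V_s I_s = 17.495 × 3.3970 = 59.429 W.
P_in = P_out/η = 59.429/0.824 = 72.123 W.
I_p = P_in/V_p = 72.123/220 = 0.328 A.

I_p ≈ 0.328 A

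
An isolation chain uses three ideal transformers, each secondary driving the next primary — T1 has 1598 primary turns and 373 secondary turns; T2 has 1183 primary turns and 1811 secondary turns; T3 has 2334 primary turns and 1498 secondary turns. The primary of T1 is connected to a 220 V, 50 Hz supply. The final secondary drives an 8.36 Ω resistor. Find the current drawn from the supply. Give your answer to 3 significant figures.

Secondary of T1: V = 220.00 × 373/1598 = 51.352 V.
Secondary of T2: V = 51.352 × 1811/1183 = 78.612 V.
Secondary of T3: V = 78.612 × 1498/2334 = 50.454 V.
I_load = 50.454/8.36 = 6.0352 A, so P_out = 50.454 × 6.0352 = 304.50 W.
All ideal ⇒ P_in = P_out, so I_supply = 304.50/220 = 1.38 A.

I_supply ≈ 1.38 A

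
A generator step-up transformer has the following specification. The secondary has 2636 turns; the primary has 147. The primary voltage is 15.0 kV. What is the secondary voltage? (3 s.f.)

V_s ≈ 269000 V

V_s/V_p = N_s/N_p, so V_s = 15000 × 2636/147 = 269000 V.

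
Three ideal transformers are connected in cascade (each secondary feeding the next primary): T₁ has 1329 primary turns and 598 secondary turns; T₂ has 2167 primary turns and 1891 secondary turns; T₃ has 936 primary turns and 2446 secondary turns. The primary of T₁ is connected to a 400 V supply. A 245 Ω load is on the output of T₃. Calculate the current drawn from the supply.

I_supply ≈ 1.72 A

Secondary of T₁: V = 400.00 × 598/1329 = 179.98 V.
Secondary of T₂: V = 179.98 × 1891/2167 = 157.06 V.
Secondary of T₃: V = 157.06 × 2446/936 = 410.44 V.
I_load = 410.44/245 = 1.6753 A, so P_out = 410.44 × 1.6753 = 687.60 W.
All ideal ⇒ P_in = P_out, so I_supply = 687.60/400 = 1.72 A.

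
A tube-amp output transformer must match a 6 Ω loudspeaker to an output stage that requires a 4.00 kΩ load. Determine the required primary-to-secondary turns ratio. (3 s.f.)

Z_p/Z_s = (N_p/N_s)², so N_p/N_s = √(4000/6) = √667 = 25.8.

N_p/N_s ≈ 25.8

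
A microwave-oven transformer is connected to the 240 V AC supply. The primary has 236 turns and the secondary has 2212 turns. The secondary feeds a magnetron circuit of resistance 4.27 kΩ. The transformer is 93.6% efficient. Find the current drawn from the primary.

V_s = 240 × 2212/236 = 2249.5 V.
I_s = V_s/R = 2249.5/4270 = 0.52681 A.
P_out = V_s I_s = 2249.5 × 0.52681 = 1185.1 W.
P_in = P_out/η = 1185.1/0.936 = 1266.1 W.
I_p = P_in/V_p = 1266.1/240 = 5.28 A.

I_p ≈ 5.28 A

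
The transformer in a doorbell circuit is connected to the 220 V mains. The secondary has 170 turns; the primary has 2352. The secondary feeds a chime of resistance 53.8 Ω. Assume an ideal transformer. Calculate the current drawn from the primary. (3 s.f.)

V_s = V_p × N_s/N_p = 220 × 170/2352 = 15.901 V.
I_s = V_s/R = 15.901/53.8 = 0.29556 A.
For an ideal transformer I_p N_p = I_s N_s, so I_p = 0.29556 × 170/2352 = 0.0214 A.

I_p ≈ 0.0214 A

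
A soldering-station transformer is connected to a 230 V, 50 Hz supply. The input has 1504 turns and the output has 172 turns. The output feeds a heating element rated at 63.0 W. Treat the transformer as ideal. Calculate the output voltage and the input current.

V_out ≈ 26.3 V, I_in ≈ 0.274 A

V_out = V_in × N_out/N_in = 230 × 172/1504 = 26.303 V.
I_out = P/V_out = 63.0/26.303 = 2.3951 A.
I_in = I_out × N_out/N_in = 2.3951 × 172/1504 = 0.274 A.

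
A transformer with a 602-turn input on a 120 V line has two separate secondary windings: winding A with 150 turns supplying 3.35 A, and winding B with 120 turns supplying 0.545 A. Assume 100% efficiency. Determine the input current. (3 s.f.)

I_in ≈ 0.943 A

V_A = 120 × 150/602 = 29.900 V; V_B = 120 × 120/602 = 23.920 V.
P_out = V_A I_A + V_B I_B = 29.900×3.35 + 23.920×0.545 = 100.17 + 13.037 = 113.20 W.
Ideal ⇒ P_in = P_out, so I_in = P_out/V_in = 113.20/120 = 0.943 A.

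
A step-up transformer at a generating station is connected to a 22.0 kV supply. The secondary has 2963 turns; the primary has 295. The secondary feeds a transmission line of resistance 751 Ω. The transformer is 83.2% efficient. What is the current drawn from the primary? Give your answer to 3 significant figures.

V_s = 22000 × 2963/295 = 220970 V.
I_s = V_s/R = 220970/751 = 294.23 A.
P_out = V_s I_s = 220970 × 294.23 = 6.5017×10^7 W.
P_in = P_out/η = 6.5017×10^7/0.832 = 7.8145×10^7 W.
I_p = P_in/V_p = 7.8145×10^7/22000 = 3550 A.

I_p ≈ 3550 A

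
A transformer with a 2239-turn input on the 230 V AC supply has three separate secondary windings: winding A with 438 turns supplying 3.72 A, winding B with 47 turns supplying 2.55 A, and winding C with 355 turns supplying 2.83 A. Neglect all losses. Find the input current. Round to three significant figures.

I_in ≈ 1.23 A

V_A = 230 × 438/2239 = 44.993 V; V_B = 230 × 47/2239 = 4.8280 V; V_C = 230 × 355/2239 = 36.467 V.
P_out = V_A I_A + V_B I_B + V_C I_C = 44.993×3.72 + 4.8280×2.55 + 36.467×2.83 = 167.38 + 12.312 + 103.20 = 282.89 W.
Ideal ⇒ P_in = P_out, so I_in = P_out/V_in = 282.89/230 = 1.23 A.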